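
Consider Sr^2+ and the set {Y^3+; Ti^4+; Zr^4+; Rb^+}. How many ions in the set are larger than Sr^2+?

Tabulating Z and e⁻: Ti^4+: 18 e⁻, Z=22, Zr^4+: 36 e⁻, Z=40, Y^3+: 36 e⁻, Z=39, Sr^2+: 36 e⁻, Z=38, Rb^+: 36 e⁻, Z=37. Ti^4+ < Zr^4+ (same group, period 4 vs 5); Zr^4+ < Y^3+ (both 36 e⁻, Z=40>39); Y^3+ < Sr^2+ (both 36 e⁻, Z=39>38); Sr^2+ < Rb^+ (isoelectronic, higher Z=38 is smaller).
Relative to Sr^2+, the ions that are larger are Rb^+. So 1 is larger.

1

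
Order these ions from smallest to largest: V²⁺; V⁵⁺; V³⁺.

V⁵⁺ < V³⁺ < V²⁺

For a single element, ionic radius drops as positive charge rises — V⁵⁺ < V²⁺.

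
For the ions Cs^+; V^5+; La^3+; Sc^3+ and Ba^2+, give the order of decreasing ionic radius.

V^5+ (Z=23, 18 e⁻), Sc^3+ (Z=21, 18 e⁻), La^3+ (Z=57, 54 e⁻), Ba^2+ (Z=56, 54 e⁻), Cs^+ (Z=55, 54 e⁻). V^5+ < Sc^3+ (isoelectronic, higher Z=23 is smaller); Sc^3+ < La^3+ (same group, 2 shells fewer); La^3+ < Ba^2+ (both 54 e⁻, Z=57>56); Ba^2+ < Cs^+ (both 54 e⁻, Z=56>55).

Cs^+ > Ba^2+ > La^3+ > Sc^3+ > V^5+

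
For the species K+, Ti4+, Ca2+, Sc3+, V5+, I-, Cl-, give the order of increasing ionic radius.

V5+ < Ti4+ < Sc3+ < Ca2+ < K+ < Cl- < I-

First list Z and electron count for each: V5+ (Z=23, 18 e⁻), Ti4+ (Z=22, 18 e⁻), Sc3+ (Z=21, 18 e⁻), Ca2+ (Z=20, 18 e⁻), K+ (Z=19, 18 e⁻), Cl- (Z=17, 18 e⁻), I- (Z=53, 54 e⁻). V5+ < Ti4+ (isoelectronic, higher Z=23 is smaller); Ti4+ < Sc3+ (isoelectronic, higher Z=22 is smaller); Sc3+ < Ca2+ (both 18 e⁻, Z=21>20); Ca2+ < K+ (isoelectronic, higher Z=20 is smaller); K+ < Cl- (isoelectronic, higher Z=19 is smaller); Cl- < I- (same group, period 3 vs 5).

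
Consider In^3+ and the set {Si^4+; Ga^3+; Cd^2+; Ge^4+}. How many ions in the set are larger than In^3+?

Work out protons and electrons: Si^4+ has 10 e⁻ (Z=14), Ge^4+ has 28 e⁻ (Z=32), Ga^3+ has 28 e⁻ (Z=31), In^3+ has 46 e⁻ (Z=49), Cd^2+ has 46 e⁻ (Z=48). Si^4+ < Ge^4+ (same group, period 3 vs 4); Ge^4+ < Ga^3+ (both 28 e⁻, Z=32>31); Ga^3+ < In^3+ (same group, 1 shell fewer); In^3+ < Cd^2+ (isoelectronic, higher Z=49 is smaller).
Overall: Si^4+ < Ge^4+ < Ga^3+ < In^3+ < Cd^2+. In^3+ has 3 below it and 1 above. So 1 is larger.

1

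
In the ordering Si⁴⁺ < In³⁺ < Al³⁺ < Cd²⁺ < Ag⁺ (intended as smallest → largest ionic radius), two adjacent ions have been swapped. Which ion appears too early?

Check each adjacent pair. In³⁺ and Al³⁺ are reversed: both in group 13 with the same charge; Al³⁺ (period 3) has the smaller radius. No other neighbouring pair contradicts the periodic trends, so In³⁺ is the ion listed too early.

In³⁺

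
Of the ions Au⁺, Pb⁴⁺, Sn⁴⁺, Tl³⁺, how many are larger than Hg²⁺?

1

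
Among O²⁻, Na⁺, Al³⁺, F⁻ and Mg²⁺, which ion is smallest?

Each ion has 10 electrons. The ranking follows nuclear charge in reverse — greater Z gives a smaller radius. Al³⁺ (Z=13), Mg²⁺ (Z=12), Na⁺ (Z=11), F⁻ (Z=9), O²⁻ (Z=8).

Al³⁺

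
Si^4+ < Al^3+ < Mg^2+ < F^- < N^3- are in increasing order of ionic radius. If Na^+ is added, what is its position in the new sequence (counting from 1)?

4

Isoelectronic series (10 e⁻ each). Size is set by nuclear charge: more protons means a smaller ion. Si^4+ (Z=14), Al^3+ (Z=13), Mg^2+ (Z=12), Na^+ (Z=11), F^- (Z=9), N^3- (Z=7).
Merged order: Si^4+ < Al^3+ < Mg^2+ < Na^+ < F^- < N^3- — Na^+ is number 4.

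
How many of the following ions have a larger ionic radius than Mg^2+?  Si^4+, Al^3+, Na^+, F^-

2

Each ion has 10 electrons. The ranking follows nuclear charge in reverse — greater Z gives a smaller radius. Si^4+ (Z=14), Al^3+ (Z=13), Mg^2+ (Z=12), Na^+ (Z=11), F^- (Z=9).
Ordering all of them (including Mg^2+) by radius gives Si^4+ < Al^3+ < Mg^2+ < Na^+ < F^-. Count: 2.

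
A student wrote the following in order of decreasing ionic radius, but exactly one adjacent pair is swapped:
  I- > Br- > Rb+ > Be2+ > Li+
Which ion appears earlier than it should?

Compare adjacent ions: both have 2 electrons but Z(Be)=4 > Z(Li)=3, so Be2+ should be the smaller of the two — yet in this decreasing list Be2+ sits before Li+. Nothing else is reversed, so Be2+ should move one place to the right.

Be2+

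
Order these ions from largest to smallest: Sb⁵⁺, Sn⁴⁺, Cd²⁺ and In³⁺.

Cd²⁺ > In³⁺ > Sn⁴⁺ > Sb⁵⁺

All of these have 46 electrons (isoelectronic). With the same electron cloud, the ion with the most protons pulls it in tightest. Nuclear charges: Sb⁵⁺ (Z=51), Sn⁴⁺ (Z=50), In³⁺ (Z=49), Cd²⁺ (Z=48). Highest Z is smallest.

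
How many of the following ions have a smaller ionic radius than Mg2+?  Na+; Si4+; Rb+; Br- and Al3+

First list Z and electron count for each: Si4+: 10 e⁻, Z=14, Al3+: 10 e⁻, Z=13, Mg2+: 10 e⁻, Z=12, Na+: 10 e⁻, Z=11, Rb+: 36 e⁻, Z=37, Br-: 36 e⁻, Z=35. Si4+ < Al3+ (both 10 e⁻, Z=14>13); Al3+ < Mg2+ (both 10 e⁻, Z=13>12); Mg2+ < Na+ (both 10 e⁻, Z=12>11); Na+ < Rb+ (same group, 2 shells fewer); Rb+ < Br- (both 36 e⁻, Z=37>35).
Ordering all of them (including Mg2+) by radius gives Si4+ < Al3+ < Mg2+ < Na+ < Rb+ < Br-. That's 2.

2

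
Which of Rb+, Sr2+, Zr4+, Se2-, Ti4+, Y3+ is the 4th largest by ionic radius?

Y3+

Tabulating Z and e⁻: Ti4+ has 18 e⁻ (Z=22), Zr4+ has 36 e⁻ (Z=40), Y3+ has 36 e⁻ (Z=39), Sr2+ has 36 e⁻ (Z=38), Rb+ has 36 e⁻ (Z=37), Se2- has 36 e⁻ (Z=34). Ti4+ < Zr4+ (same group, 1 shell fewer); Zr4+ < Y3+ (both 36 e⁻, Z=40>39); Y3+ < Sr2+ (isoelectronic, higher Z=39 is smaller); Sr2+ < Rb+ (isoelectronic, higher Z=38 is smaller); Rb+ < Se2- (both 36 e⁻, Z=37>34).
Ordering: Ti4+ < Zr4+ < Y3+ < Sr2+ < Rb+ < Se2-. The 4th largest is Y3+.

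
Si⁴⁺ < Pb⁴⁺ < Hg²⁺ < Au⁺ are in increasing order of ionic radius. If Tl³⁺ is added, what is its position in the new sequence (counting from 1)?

First list Z and electron count for each: Si⁴⁺: 10 e⁻, Z=14, Pb⁴⁺: 78 e⁻, Z=82, Tl³⁺: 78 e⁻, Z=81, Hg²⁺: 78 e⁻, Z=80, Au⁺: 78 e⁻, Z=79. Si⁴⁺ < Pb⁴⁺ (same group, period 3 vs 6); Pb⁴⁺ < Tl³⁺ (both 78 e⁻, Z=82>81); Tl³⁺ < Hg²⁺ (isoelectronic, higher Z=81 is smaller); Hg²⁺ < Au⁺ (isoelectronic, higher Z=80 is smaller).
Merged order: Si⁴⁺ < Pb⁴⁺ < Tl³⁺ < Hg²⁺ < Au⁺ — Tl³⁺ is number 3.

3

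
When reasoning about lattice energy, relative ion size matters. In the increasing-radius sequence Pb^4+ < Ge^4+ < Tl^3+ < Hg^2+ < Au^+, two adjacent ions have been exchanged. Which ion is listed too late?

Ge^4+

Scanning neighbour by neighbour, only Pb^4+/Ge^4+ violates a trend: Ge^4+ and Pb^4+ are in one column with the same charge; the lighter period-4 ion has 2 fewer shells and is smaller. That makes Ge^4+ the one sitting a position late relative to where it belongs.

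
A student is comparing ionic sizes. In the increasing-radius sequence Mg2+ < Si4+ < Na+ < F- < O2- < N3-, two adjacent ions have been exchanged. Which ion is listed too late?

Si4+

The pair Mg2+, Si4+ is the wrong way round — both have 10 electrons but Z(Si)=14 > Z(Mg)=12, so Si4+ should be the smaller of the two. All other adjacent pairs agree with periodic trends, so Si4+ is the misplaced ion.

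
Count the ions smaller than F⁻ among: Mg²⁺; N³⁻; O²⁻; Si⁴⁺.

These species are isoelectronic with 10 electrons. The only difference is the number of protons: Si⁴⁺ (Z=14), Mg²⁺ (Z=12), F⁻ (Z=9), O²⁻ (Z=8), N³⁻ (Z=7). The strongest nuclear pull (Si⁴⁺) gives the smallest ion.
Relative to F⁻, the ions that are smaller are Si⁴⁺, Mg²⁺. Count: 2.

2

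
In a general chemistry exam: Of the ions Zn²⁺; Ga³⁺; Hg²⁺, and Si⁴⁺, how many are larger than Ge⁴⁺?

Work out protons and electrons: Si⁴⁺ has 10 e⁻ (Z=14), Ge⁴⁺ has 28 e⁻ (Z=32), Ga³⁺ has 28 e⁻ (Z=31), Zn²⁺ has 28 e⁻ (Z=30), Hg²⁺ has 78 e⁻ (Z=80). Si⁴⁺ < Ge⁴⁺ (same group, 1 shell fewer); Ge⁴⁺ < Ga³⁺ (both 28 e⁻, Z=32>31); Ga³⁺ < Zn²⁺ (isoelectronic, higher Z=31 is smaller); Zn²⁺ < Hg²⁺ (same group, 2 shells fewer).
Relative to Ge⁴⁺, the ions that are larger are Ga³⁺, Zn²⁺, Hg²⁺. So 3 are larger.

3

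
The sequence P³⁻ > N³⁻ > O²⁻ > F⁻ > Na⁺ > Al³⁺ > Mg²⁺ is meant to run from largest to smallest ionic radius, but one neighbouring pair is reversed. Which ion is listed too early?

Check each adjacent pair. Al³⁺ and Mg²⁺ are reversed: Al³⁺ and Mg²⁺ share 10 electrons; the higher nuclear charge on Al (Z=13) contracts it more, so Al³⁺ < Mg²⁺. No other neighbouring pair contradicts the periodic trends, so Al³⁺ is the ion listed too early.

Al³⁺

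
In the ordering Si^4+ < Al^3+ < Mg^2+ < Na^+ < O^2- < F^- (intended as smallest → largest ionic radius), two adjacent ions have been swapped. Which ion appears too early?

O^2-

Check each adjacent pair. O^2- and F^- are reversed: they are isoelectronic (10 e⁻) and F has more protons than O (9 vs 8), making F^- smaller. No other neighbouring pair contradicts the periodic trends, so O^2- is the ion listed too early.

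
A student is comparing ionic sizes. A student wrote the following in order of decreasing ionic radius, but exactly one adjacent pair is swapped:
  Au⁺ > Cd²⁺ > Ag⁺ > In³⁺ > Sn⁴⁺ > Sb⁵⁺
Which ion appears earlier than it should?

Cd²⁺

Compare adjacent ions: Cd²⁺ and Ag⁺ share 46 electrons; the higher nuclear charge on Cd (Z=48) contracts it more, so Cd²⁺ < Ag⁺ — yet in this decreasing list Cd²⁺ sits before Ag⁺. Nothing else is reversed, so Cd²⁺ should move one place to the right.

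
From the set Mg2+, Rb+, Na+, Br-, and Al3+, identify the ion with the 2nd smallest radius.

Mg2+

Tabulating Z and e⁻: Al3+ has 10 e⁻ (Z=13), Mg2+ has 10 e⁻ (Z=12), Na+ has 10 e⁻ (Z=11), Rb+ has 36 e⁻ (Z=37), Br- has 36 e⁻ (Z=35). Al3+ < Mg2+ (isoelectronic, higher Z=13 is smaller); Mg2+ < Na+ (both 10 e⁻, Z=12>11); Na+ < Rb+ (same group, 2 shells fewer); Rb+ < Br- (isoelectronic, higher Z=37 is smaller).
Full ascending order: Al3+ < Mg2+ < Na+ < Rb+ < Br-. Counting from the smallest, position 2 is Mg2+.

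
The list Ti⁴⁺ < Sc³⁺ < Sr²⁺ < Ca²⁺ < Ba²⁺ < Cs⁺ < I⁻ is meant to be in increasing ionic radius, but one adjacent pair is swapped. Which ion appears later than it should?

Ca²⁺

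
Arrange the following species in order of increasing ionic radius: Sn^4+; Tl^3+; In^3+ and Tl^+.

Sn^4+ < In^3+ < Tl^3+ < Tl^+

Work out protons and electrons: Sn^4+: 46 e⁻, Z=50, In^3+: 46 e⁻, Z=49, Tl^3+: 78 e⁻, Z=81, Tl^+: 80 e⁻, Z=81. Sn^4+ < In^3+ (both 46 e⁻, Z=50>49); In^3+ < Tl^3+ (same group, period 5 vs 6); Tl^3+ < Tl^+ (higher charge on the same element).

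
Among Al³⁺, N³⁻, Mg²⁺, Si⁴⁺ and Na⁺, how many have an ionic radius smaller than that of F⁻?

4

Each ion has 10 electrons. The ranking follows nuclear charge in reverse — greater Z gives a smaller radius. Si⁴⁺ (Z=14), Al³⁺ (Z=13), Mg²⁺ (Z=12), Na⁺ (Z=11), F⁻ (Z=9), N³⁻ (Z=7).
Placing each against F⁻: smaller — Si⁴⁺, Al³⁺, Mg²⁺, Na⁺; larger — N³⁻. That's 4.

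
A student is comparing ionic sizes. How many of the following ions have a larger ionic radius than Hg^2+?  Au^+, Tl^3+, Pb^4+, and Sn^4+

Work out protons and electrons: Sn^4+ (Z=50, 46 e⁻), Pb^4+ (Z=82, 78 e⁻), Tl^3+ (Z=81, 78 e⁻), Hg^2+ (Z=80, 78 e⁻), Au^+ (Z=79, 78 e⁻). Sn^4+ < Pb^4+ (same group, 1 shell fewer); Pb^4+ < Tl^3+ (both 78 e⁻, Z=82>81); Tl^3+ < Hg^2+ (both 78 e⁻, Z=81>80); Hg^2+ < Au^+ (both 78 e⁻, Z=80>79).
Placing each against Hg^2+: smaller — Sn^4+, Pb^4+, Tl^3+; larger — Au^+. Count: 1.

1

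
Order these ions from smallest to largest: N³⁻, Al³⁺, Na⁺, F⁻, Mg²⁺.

Al³⁺ < Mg²⁺ < Na⁺ < F⁻ < N³⁻

These species are isoelectronic with 10 electrons. The only difference is the number of protons: Al³⁺ (Z=13), Mg²⁺ (Z=12), Na⁺ (Z=11), F⁻ (Z=9), N³⁻ (Z=7). The strongest nuclear pull (Al³⁺) gives the smallest ion.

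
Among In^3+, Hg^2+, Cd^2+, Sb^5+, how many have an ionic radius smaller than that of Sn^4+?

Electron counts and nuclear charges: Sb^5+ has 46 e⁻ (Z=51), Sn^4+ has 46 e⁻ (Z=50), In^3+ has 46 e⁻ (Z=49), Cd^2+ has 46 e⁻ (Z=48), Hg^2+ has 78 e⁻ (Z=80). Sb^5+ < Sn^4+ (both 46 e⁻, Z=51>50); Sn^4+ < In^3+ (isoelectronic, higher Z=50 is smaller); In^3+ < Cd^2+ (both 46 e⁻, Z=49>48); Cd^2+ < Hg^2+ (same group, 1 shell fewer).
Relative to Sn^4+, the ions that are smaller are Sb^5+. Count: 1.

1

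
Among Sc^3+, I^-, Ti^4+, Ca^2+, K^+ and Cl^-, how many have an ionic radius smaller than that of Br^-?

5

Tabulating Z and e⁻: Ti^4+ has 18 e⁻ (Z=22), Sc^3+ has 18 e⁻ (Z=21), Ca^2+ has 18 e⁻ (Z=20), K^+ has 18 e⁻ (Z=19), Cl^- has 18 e⁻ (Z=17), Br^- has 36 e⁻ (Z=35), I^- has 54 e⁻ (Z=53). Ti^4+ < Sc^3+ (isoelectronic, higher Z=22 is smaller); Sc^3+ < Ca^2+ (isoelectronic, higher Z=21 is smaller); Ca^2+ < K^+ (isoelectronic, higher Z=20 is smaller); K^+ < Cl^- (isoelectronic, higher Z=19 is smaller); Cl^- < Br^- (same group, period 3 vs 4); Br^- < I^- (same group, period 4 vs 5).
Relative to Br^-, the ions that are smaller are Ti^4+, Sc^3+, Ca^2+, K^+, Cl^-. That's 5.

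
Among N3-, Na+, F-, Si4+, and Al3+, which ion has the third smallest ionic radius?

Na+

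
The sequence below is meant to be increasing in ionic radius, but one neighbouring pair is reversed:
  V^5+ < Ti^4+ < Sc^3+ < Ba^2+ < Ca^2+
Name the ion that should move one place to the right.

Scanning neighbour by neighbour, only Ba^2+/Ca^2+ violates a trend: both in group 2 with the same charge; Ca^2+ (period 4) has the smaller radius. That makes Ba^2+ the one sitting a position early relative to where it belongs.

Ba^2+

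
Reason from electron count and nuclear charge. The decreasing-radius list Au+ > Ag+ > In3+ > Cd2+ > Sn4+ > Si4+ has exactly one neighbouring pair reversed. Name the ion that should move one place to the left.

Check each adjacent pair. In3+ and Cd2+ are reversed: In3+ and Cd2+ share 46 electrons; the higher nuclear charge on In (Z=49) contracts it more, so In3+ < Cd2+. No other neighbouring pair contradicts the periodic trends, so Cd2+ is the ion listed too late.

Cd2+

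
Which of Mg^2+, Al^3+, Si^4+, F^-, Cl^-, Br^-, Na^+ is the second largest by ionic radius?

Si^4+ has 10 e⁻ (Z=14), Al^3+ has 10 e⁻ (Z=13), Mg^2+ has 10 e⁻ (Z=12), Na^+ has 10 e⁻ (Z=11), F^- has 10 e⁻ (Z=9), Cl^- has 18 e⁻ (Z=17), Br^- has 36 e⁻ (Z=35). Si^4+ < Al^3+ (isoelectronic, higher Z=14 is smaller); Al^3+ < Mg^2+ (isoelectronic, higher Z=13 is smaller); Mg^2+ < Na^+ (isoelectronic, higher Z=12 is smaller); Na^+ < F^- (isoelectronic, higher Z=11 is smaller); F^- < Cl^- (same group, period 2 vs 3); Cl^- < Br^- (same group, 1 shell fewer).
That gives Si^4+ < Al^3+ < Mg^2+ < Na^+ < F^- < Cl^- < Br^-. From the largest end, number 2 is Cl^-.

Cl^-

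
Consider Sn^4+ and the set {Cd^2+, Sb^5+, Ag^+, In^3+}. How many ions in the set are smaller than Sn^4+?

1

Each ion has 46 electrons. The ranking follows nuclear charge in reverse — greater Z gives a smaller radius. Sb^5+ (Z=51), Sn^4+ (Z=50), In^3+ (Z=49), Cd^2+ (Z=48), Ag^+ (Z=47).
Ordering all of them (including Sn^4+) by radius gives Sb^5+ < Sn^4+ < In^3+ < Cd^2+ < Ag^+. That's 1.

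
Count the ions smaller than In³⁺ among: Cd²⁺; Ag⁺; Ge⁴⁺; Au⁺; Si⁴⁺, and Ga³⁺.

3

Electron counts and nuclear charges: Si⁴⁺: 10 e⁻, Z=14, Ge⁴⁺: 28 e⁻, Z=32, Ga³⁺: 28 e⁻, Z=31, In³⁺: 46 e⁻, Z=49, Cd²⁺: 46 e⁻, Z=48, Ag⁺: 46 e⁻, Z=47, Au⁺: 78 e⁻, Z=79. Si⁴⁺ < Ge⁴⁺ (same group, period 3 vs 4); Ge⁴⁺ < Ga³⁺ (both 28 e⁻, Z=32>31); Ga³⁺ < In³⁺ (same group, 1 shell fewer); In³⁺ < Cd²⁺ (isoelectronic, higher Z=49 is smaller); Cd²⁺ < Ag⁺ (both 46 e⁻, Z=48>47); Ag⁺ < Au⁺ (same group, 1 shell fewer).
Ordering all of them (including In³⁺) by radius gives Si⁴⁺ < Ge⁴⁺ < Ga³⁺ < In³⁺ < Cd²⁺ < Ag⁺ < Au⁺. Count: 3.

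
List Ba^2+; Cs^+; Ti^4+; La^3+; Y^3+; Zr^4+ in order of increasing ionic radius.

First list Z and electron count for each: Ti^4+ has 18 e⁻ (Z=22), Zr^4+ has 36 e⁻ (Z=40), Y^3+ has 36 e⁻ (Z=39), La^3+ has 54 e⁻ (Z=57), Ba^2+ has 54 e⁻ (Z=56), Cs^+ has 54 e⁻ (Z=55). Ti^4+ < Zr^4+ (same group, period 4 vs 5); Zr^4+ < Y^3+ (both 36 e⁻, Z=40>39); Y^3+ < La^3+ (same group, period 5 vs 6); La^3+ < Ba^2+ (both 54 e⁻, Z=57>56); Ba^2+ < Cs^+ (both 54 e⁻, Z=56>55).

Ti^4+ < Zr^4+ < Y^3+ < La^3+ < Ba^2+ < Cs^+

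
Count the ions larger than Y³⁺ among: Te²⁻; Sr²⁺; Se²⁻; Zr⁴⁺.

3

Zr⁴⁺: 36 e⁻, Z=40, Y³⁺: 36 e⁻, Z=39, Sr²⁺: 36 e⁻, Z=38, Se²⁻: 36 e⁻, Z=34, Te²⁻: 54 e⁻, Z=52. Zr⁴⁺ < Y³⁺ (both 36 e⁻, Z=40>39); Y³⁺ < Sr²⁺ (both 36 e⁻, Z=39>38); Sr²⁺ < Se²⁻ (isoelectronic, higher Z=38 is smaller); Se²⁻ < Te²⁻ (same group, 1 shell fewer).
Placing each against Y³⁺: smaller — Zr⁴⁺; larger — Sr²⁺, Se²⁻, Te²⁻. That's 3.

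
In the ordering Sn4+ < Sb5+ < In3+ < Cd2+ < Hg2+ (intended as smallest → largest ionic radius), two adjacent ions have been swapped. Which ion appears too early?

Scanning neighbour by neighbour, only Sn4+/Sb5+ violates a trend: both have 46 electrons but Z(Sb)=51 > Z(Sn)=50, so Sb5+ should be the smaller of the two. That makes Sn4+ the one sitting a position early relative to where it belongs.

Sn4+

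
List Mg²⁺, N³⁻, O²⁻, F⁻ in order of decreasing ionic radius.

All of these have 10 electrons (isoelectronic). With the same electron cloud, the ion with the most protons pulls it in tightest. Nuclear charges: Mg²⁺ (Z=12), F⁻ (Z=9), O²⁻ (Z=8), N³⁻ (Z=7). Highest Z is smallest.

N³⁻ > O²⁻ > F⁻ > Mg²⁺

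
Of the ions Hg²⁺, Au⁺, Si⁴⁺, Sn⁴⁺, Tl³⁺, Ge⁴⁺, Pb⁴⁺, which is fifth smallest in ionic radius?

Tl³⁺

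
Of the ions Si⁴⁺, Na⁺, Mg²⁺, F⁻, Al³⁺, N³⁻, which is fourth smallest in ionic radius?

Na⁺

Each ion has 10 electrons. The ranking follows nuclear charge in reverse — greater Z gives a smaller radius. Si⁴⁺ (Z=14), Al³⁺ (Z=13), Mg²⁺ (Z=12), Na⁺ (Z=11), F⁻ (Z=9), N³⁻ (Z=7).
That gives Si⁴⁺ < Al³⁺ < Mg²⁺ < Na⁺ < F⁻ < N³⁻. From the smallest end, number 4 is Na⁺.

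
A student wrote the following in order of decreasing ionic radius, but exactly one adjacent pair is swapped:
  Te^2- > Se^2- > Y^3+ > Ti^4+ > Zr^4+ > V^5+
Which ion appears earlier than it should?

Scanning neighbour by neighbour, only Ti^4+/Zr^4+ violates a trend: Ti^4+ and Zr^4+ are in one column with the same charge; the lighter period-4 ion has one fewer shell and is smaller. That makes Ti^4+ the one sitting a position early relative to where it belongs.

Ti^4+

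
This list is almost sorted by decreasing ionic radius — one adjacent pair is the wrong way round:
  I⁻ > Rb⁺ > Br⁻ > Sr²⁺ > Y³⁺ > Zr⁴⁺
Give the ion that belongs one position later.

Rb⁺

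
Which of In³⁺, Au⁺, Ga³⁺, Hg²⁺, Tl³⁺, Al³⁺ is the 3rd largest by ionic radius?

Tl³⁺

Tabulating Z and e⁻: Al³⁺: 10 e⁻, Z=13, Ga³⁺: 28 e⁻, Z=31, In³⁺: 46 e⁻, Z=49, Tl³⁺: 78 e⁻, Z=81, Hg²⁺: 78 e⁻, Z=80, Au⁺: 78 e⁻, Z=79. Al³⁺ < Ga³⁺ (same group, period 3 vs 4); Ga³⁺ < In³⁺ (same group, 1 shell fewer); In³⁺ < Tl³⁺ (same group, 1 shell fewer); Tl³⁺ < Hg²⁺ (isoelectronic, higher Z=81 is smaller); Hg²⁺ < Au⁺ (isoelectronic, higher Z=80 is smaller).
So the order is Al³⁺ < Ga³⁺ < In³⁺ < Tl³⁺ < Hg²⁺ < Au⁺; the 3rd-largest ion is Tl³⁺.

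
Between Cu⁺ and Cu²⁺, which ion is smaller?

Cu²⁺

These are all Cu ions. Removing more electrons (higher positive charge) pulls the remaining electrons in closer, so Cu²⁺ is smallest and Cu⁺ is largest.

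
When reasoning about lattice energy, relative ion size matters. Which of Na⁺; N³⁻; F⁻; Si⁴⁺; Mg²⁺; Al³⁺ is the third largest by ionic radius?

Na⁺

All of these have 10 electrons (isoelectronic). With the same electron cloud, the ion with the most protons pulls it in tightest. Nuclear charges: Si⁴⁺ (Z=14), Al³⁺ (Z=13), Mg²⁺ (Z=12), Na⁺ (Z=11), F⁻ (Z=9), N³⁻ (Z=7). Highest Z is smallest.
Ordering: Si⁴⁺ < Al³⁺ < Mg²⁺ < Na⁺ < F⁻ < N³⁻. The third largest is Na⁺.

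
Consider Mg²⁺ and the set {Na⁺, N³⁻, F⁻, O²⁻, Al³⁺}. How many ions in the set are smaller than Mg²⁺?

1

These species are isoelectronic with 10 electrons. The only difference is the number of protons: Al³⁺ (Z=13), Mg²⁺ (Z=12), Na⁺ (Z=11), F⁻ (Z=9), O²⁻ (Z=8), N³⁻ (Z=7). The strongest nuclear pull (Al³⁺) gives the smallest ion.
Relative to Mg²⁺, the ions that are smaller are Al³⁺. So 1 is smaller.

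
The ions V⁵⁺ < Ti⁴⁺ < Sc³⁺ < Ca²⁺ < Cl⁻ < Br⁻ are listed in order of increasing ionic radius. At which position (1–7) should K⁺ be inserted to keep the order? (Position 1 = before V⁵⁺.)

5

Tabulating Z and e⁻: V⁵⁺: 18 e⁻, Z=23, Ti⁴⁺: 18 e⁻, Z=22, Sc³⁺: 18 e⁻, Z=21, Ca²⁺: 18 e⁻, Z=20, K⁺: 18 e⁻, Z=19, Cl⁻: 18 e⁻, Z=17, Br⁻: 36 e⁻, Z=35. V⁵⁺ < Ti⁴⁺ (both 18 e⁻, Z=23>22); Ti⁴⁺ < Sc³⁺ (isoelectronic, higher Z=22 is smaller); Sc³⁺ < Ca²⁺ (both 18 e⁻, Z=21>20); Ca²⁺ < K⁺ (both 18 e⁻, Z=20>19); K⁺ < Cl⁻ (both 18 e⁻, Z=19>17); Cl⁻ < Br⁻ (same group, 1 shell fewer).
Putting K⁺ in gives V⁵⁺ < Ti⁴⁺ < Sc³⁺ < Ca²⁺ < K⁺ < Cl⁻ < Br⁻; it lands at slot 5.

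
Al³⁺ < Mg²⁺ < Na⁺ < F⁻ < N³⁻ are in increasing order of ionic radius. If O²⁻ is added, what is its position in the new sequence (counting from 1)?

5

Each ion has 10 electrons. The ranking follows nuclear charge in reverse — greater Z gives a smaller radius. Al³⁺ (Z=13), Mg²⁺ (Z=12), Na⁺ (Z=11), F⁻ (Z=9), O²⁻ (Z=8), N³⁻ (Z=7).
Merged order: Al³⁺ < Mg²⁺ < Na⁺ < F⁻ < O²⁻ < N³⁻ — O²⁻ is number 5.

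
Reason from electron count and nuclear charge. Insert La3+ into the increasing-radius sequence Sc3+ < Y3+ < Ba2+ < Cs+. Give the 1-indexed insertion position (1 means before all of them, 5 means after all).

3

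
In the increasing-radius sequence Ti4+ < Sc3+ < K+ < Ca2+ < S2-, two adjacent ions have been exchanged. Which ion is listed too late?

Ca2+

The pair K+, Ca2+ is the wrong way round — Ca2+ and K+ share 18 electrons; the higher nuclear charge on Ca (Z=20) contracts it more, so Ca2+ < K+. All other adjacent pairs agree with periodic trends, so Ca2+ is the misplaced ion.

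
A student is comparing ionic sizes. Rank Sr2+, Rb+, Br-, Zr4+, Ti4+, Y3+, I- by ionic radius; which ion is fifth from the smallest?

Rb+

Electron counts and nuclear charges: Ti4+ has 18 e⁻ (Z=22), Zr4+ has 36 e⁻ (Z=40), Y3+ has 36 e⁻ (Z=39), Sr2+ has 36 e⁻ (Z=38), Rb+ has 36 e⁻ (Z=37), Br- has 36 e⁻ (Z=35), I- has 54 e⁻ (Z=53). Ti4+ < Zr4+ (same group, 1 shell fewer); Zr4+ < Y3+ (both 36 e⁻, Z=40>39); Y3+ < Sr2+ (both 36 e⁻, Z=39>38); Sr2+ < Rb+ (both 36 e⁻, Z=38>37); Rb+ < Br- (both 36 e⁻, Z=37>35); Br- < I- (same group, 1 shell fewer).
That gives Ti4+ < Zr4+ < Y3+ < Sr2+ < Rb+ < Br- < I-. From the smallest end, number 5 is Rb+.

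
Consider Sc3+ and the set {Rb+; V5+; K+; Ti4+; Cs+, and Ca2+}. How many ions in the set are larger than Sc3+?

4

Work out protons and electrons: V5+: 18 e⁻, Z=23, Ti4+: 18 e⁻, Z=22, Sc3+: 18 e⁻, Z=21, Ca2+: 18 e⁻, Z=20, K+: 18 e⁻, Z=19, Rb+: 36 e⁻, Z=37, Cs+: 54 e⁻, Z=55. V5+ < Ti4+ (both 18 e⁻, Z=23>22); Ti4+ < Sc3+ (isoelectronic, higher Z=22 is smaller); Sc3+ < Ca2+ (isoelectronic, higher Z=21 is smaller); Ca2+ < K+ (both 18 e⁻, Z=20>19); K+ < Rb+ (same group, 1 shell fewer); Rb+ < Cs+ (same group, period 5 vs 6).
Ordering all of them (including Sc3+) by radius gives V5+ < Ti4+ < Sc3+ < Ca2+ < K+ < Rb+ < Cs+. So 4 are larger.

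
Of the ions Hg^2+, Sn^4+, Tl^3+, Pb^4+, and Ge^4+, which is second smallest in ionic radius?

Sn^4+

Work out protons and electrons: Ge^4+ (Z=32, 28 e⁻), Sn^4+ (Z=50, 46 e⁻), Pb^4+ (Z=82, 78 e⁻), Tl^3+ (Z=81, 78 e⁻), Hg^2+ (Z=80, 78 e⁻). Ge^4+ < Sn^4+ (same group, period 4 vs 5); Sn^4+ < Pb^4+ (same group, period 5 vs 6); Pb^4+ < Tl^3+ (isoelectronic, higher Z=82 is smaller); Tl^3+ < Hg^2+ (both 78 e⁻, Z=81>80).
So the order is Ge^4+ < Sn^4+ < Pb^4+ < Tl^3+ < Hg^2+; the 2nd-smallest ion is Sn^4+.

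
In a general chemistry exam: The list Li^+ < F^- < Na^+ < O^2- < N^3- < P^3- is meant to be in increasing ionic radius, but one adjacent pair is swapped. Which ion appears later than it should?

Na^+

Scanning neighbour by neighbour, only F^-/Na^+ violates a trend: both have 10 electrons but Z(Na)=11 > Z(F)=9, so Na^+ should be the smaller of the two. That makes Na^+ the one sitting a position late relative to where it belongs.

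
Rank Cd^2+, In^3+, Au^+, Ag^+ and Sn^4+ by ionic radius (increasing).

Sn^4+ < In^3+ < Cd^2+ < Ag^+ < Au^+

Sn^4+: 46 e⁻, Z=50, In^3+: 46 e⁻, Z=49, Cd^2+: 46 e⁻, Z=48, Ag^+: 46 e⁻, Z=47, Au^+: 78 e⁻, Z=79. Sn^4+ < In^3+ (both 46 e⁻, Z=50>49); In^3+ < Cd^2+ (isoelectronic, higher Z=49 is smaller); Cd^2+ < Ag^+ (isoelectronic, higher Z=48 is smaller); Ag^+ < Au^+ (same group, 1 shell fewer).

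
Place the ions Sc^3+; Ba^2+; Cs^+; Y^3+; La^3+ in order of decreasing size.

Cs^+ > Ba^2+ > La^3+ > Y^3+ > Sc^3+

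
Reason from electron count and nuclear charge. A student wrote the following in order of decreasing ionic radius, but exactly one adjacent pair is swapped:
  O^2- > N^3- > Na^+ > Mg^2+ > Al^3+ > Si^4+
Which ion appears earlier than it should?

Check each adjacent pair. O^2- and N^3- are reversed: O^2- and N^3- share 10 electrons; the higher nuclear charge on O (Z=8) contracts it more, so O^2- < N^3-. No other neighbouring pair contradicts the periodic trends, so O^2- is the ion listed too early.

O^2-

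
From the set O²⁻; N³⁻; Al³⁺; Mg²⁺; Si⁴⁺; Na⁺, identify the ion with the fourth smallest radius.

Na⁺

All of these have 10 electrons (isoelectronic). With the same electron cloud, the ion with the most protons pulls it in tightest. Nuclear charges: Si⁴⁺ (Z=14), Al³⁺ (Z=13), Mg²⁺ (Z=12), Na⁺ (Z=11), O²⁻ (Z=8), N³⁻ (Z=7). Highest Z is smallest.
That gives Si⁴⁺ < Al³⁺ < Mg²⁺ < Na⁺ < O²⁻ < N³⁻. From the smallest end, number 4 is Na⁺.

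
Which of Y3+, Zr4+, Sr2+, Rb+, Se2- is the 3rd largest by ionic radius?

Sr2+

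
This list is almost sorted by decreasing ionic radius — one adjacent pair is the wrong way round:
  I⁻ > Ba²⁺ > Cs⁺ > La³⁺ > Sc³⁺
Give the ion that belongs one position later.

Check each adjacent pair. Ba²⁺ and Cs⁺ are reversed: both have 54 electrons but Z(Ba)=56 > Z(Cs)=55, so Ba²⁺ should be the smaller of the two. No other neighbouring pair contradicts the periodic trends, so Ba²⁺ is the ion listed too early.

Ba²⁺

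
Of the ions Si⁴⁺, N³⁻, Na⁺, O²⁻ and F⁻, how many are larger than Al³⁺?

4

Each ion has 10 electrons. The ranking follows nuclear charge in reverse — greater Z gives a smaller radius. Si⁴⁺ (Z=14), Al³⁺ (Z=13), Na⁺ (Z=11), F⁻ (Z=9), O²⁻ (Z=8), N³⁻ (Z=7).
Relative to Al³⁺, the ions that are larger are Na⁺, F⁻, O²⁻, N³⁻. So 4 are larger.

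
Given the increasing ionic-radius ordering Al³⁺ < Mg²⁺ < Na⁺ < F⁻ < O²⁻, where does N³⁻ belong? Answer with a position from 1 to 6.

6

These species are isoelectronic with 10 electrons. The only difference is the number of protons: Al³⁺ (Z=13), Mg²⁺ (Z=12), Na⁺ (Z=11), F⁻ (Z=9), O²⁻ (Z=8), N³⁻ (Z=7). The strongest nuclear pull (Al³⁺) gives the smallest ion.
The complete sequence is Al³⁺ < Mg²⁺ < Na⁺ < F⁻ < O²⁻ < N³⁻. N³⁻ sits at position 6.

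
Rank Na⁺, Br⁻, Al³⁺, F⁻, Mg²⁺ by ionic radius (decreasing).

Work out protons and electrons: Al³⁺: 10 e⁻, Z=13, Mg²⁺: 10 e⁻, Z=12, Na⁺: 10 e⁻, Z=11, F⁻: 10 e⁻, Z=9, Br⁻: 36 e⁻, Z=35. Al³⁺ < Mg²⁺ (isoelectronic, higher Z=13 is smaller); Mg²⁺ < Na⁺ (both 10 e⁻, Z=12>11); Na⁺ < F⁻ (isoelectronic, higher Z=11 is smaller); F⁻ < Br⁻ (same group, 2 shells fewer).

Br⁻ > F⁻ > Na⁺ > Mg²⁺ > Al³⁺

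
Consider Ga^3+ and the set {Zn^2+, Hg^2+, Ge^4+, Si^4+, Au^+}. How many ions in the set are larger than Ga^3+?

Si^4+: 10 e⁻, Z=14, Ge^4+: 28 e⁻, Z=32, Ga^3+: 28 e⁻, Z=31, Zn^2+: 28 e⁻, Z=30, Hg^2+: 78 e⁻, Z=80, Au^+: 78 e⁻, Z=79. Si^4+ < Ge^4+ (same group, 1 shell fewer); Ge^4+ < Ga^3+ (both 28 e⁻, Z=32>31); Ga^3+ < Zn^2+ (isoelectronic, higher Z=31 is smaller); Zn^2+ < Hg^2+ (same group, 2 shells fewer); Hg^2+ < Au^+ (both 78 e⁻, Z=80>79).
Ordering all of them (including Ga^3+) by radius gives Si^4+ < Ge^4+ < Ga^3+ < Zn^2+ < Hg^2+ < Au^+. Count: 3.

3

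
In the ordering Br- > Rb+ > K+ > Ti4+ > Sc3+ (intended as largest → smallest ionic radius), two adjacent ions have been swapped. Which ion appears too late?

Scanning neighbour by neighbour, only Ti4+/Sc3+ violates a trend: Ti4+ and Sc3+ share 18 electrons; the higher nuclear charge on Ti (Z=22) contracts it more, so Ti4+ < Sc3+. That makes Sc3+ the one sitting a position late relative to where it belongs.

Sc3+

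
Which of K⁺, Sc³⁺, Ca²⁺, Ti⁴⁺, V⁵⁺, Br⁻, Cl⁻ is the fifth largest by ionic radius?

Tabulating Z and e⁻: V⁵⁺ has 18 e⁻ (Z=23), Ti⁴⁺ has 18 e⁻ (Z=22), Sc³⁺ has 18 e⁻ (Z=21), Ca²⁺ has 18 e⁻ (Z=20), K⁺ has 18 e⁻ (Z=19), Cl⁻ has 18 e⁻ (Z=17), Br⁻ has 36 e⁻ (Z=35). V⁵⁺ < Ti⁴⁺ (isoelectronic, higher Z=23 is smaller); Ti⁴⁺ < Sc³⁺ (isoelectronic, higher Z=22 is smaller); Sc³⁺ < Ca²⁺ (isoelectronic, higher Z=21 is smaller); Ca²⁺ < K⁺ (both 18 e⁻, Z=20>19); K⁺ < Cl⁻ (both 18 e⁻, Z=19>17); Cl⁻ < Br⁻ (same group, 1 shell fewer).
So the order is V⁵⁺ < Ti⁴⁺ < Sc³⁺ < Ca²⁺ < K⁺ < Cl⁻ < Br⁻; the 5th-largest ion is Sc³⁺.

Sc³⁺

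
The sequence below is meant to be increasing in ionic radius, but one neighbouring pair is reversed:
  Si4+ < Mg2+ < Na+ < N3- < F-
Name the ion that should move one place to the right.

N3-

Check each adjacent pair. N3- and F- are reversed: both have 10 electrons but Z(F)=9 > Z(N)=7, so F- should be the smaller of the two. No other neighbouring pair contradicts the periodic trends, so N3- is the ion listed too early.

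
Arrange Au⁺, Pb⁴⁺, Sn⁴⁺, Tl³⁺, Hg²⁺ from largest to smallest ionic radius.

Au⁺ > Hg²⁺ > Tl³⁺ > Pb⁴⁺ > Sn⁴⁺

First list Z and electron count for each: Sn⁴⁺: 46 e⁻, Z=50, Pb⁴⁺: 78 e⁻, Z=82, Tl³⁺: 78 e⁻, Z=81, Hg²⁺: 78 e⁻, Z=80, Au⁺: 78 e⁻, Z=79. Sn⁴⁺ < Pb⁴⁺ (same group, 1 shell fewer); Pb⁴⁺ < Tl³⁺ (isoelectronic, higher Z=82 is smaller); Tl³⁺ < Hg²⁺ (isoelectronic, higher Z=81 is smaller); Hg²⁺ < Au⁺ (isoelectronic, higher Z=80 is smaller).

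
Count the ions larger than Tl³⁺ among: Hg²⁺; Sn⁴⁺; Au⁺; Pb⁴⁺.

2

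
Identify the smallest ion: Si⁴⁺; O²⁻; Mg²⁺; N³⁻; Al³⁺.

These species are isoelectronic with 10 electrons. The only difference is the number of protons: Si⁴⁺ (Z=14), Al³⁺ (Z=13), Mg²⁺ (Z=12), O²⁻ (Z=8), N³⁻ (Z=7). The strongest nuclear pull (Si⁴⁺) gives the smallest ion.

Si⁴⁺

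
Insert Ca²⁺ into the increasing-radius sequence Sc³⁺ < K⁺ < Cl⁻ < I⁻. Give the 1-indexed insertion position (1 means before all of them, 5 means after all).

2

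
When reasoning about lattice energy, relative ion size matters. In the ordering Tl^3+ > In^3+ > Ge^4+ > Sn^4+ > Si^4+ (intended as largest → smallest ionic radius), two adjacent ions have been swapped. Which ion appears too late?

Compare adjacent ions: Ge^4+ and Sn^4+ are in one column with the same charge; the lighter period-4 ion has one fewer shell and is smaller — yet in this decreasing list Ge^4+ sits before Sn^4+. Nothing else is reversed, so Sn^4+ should move one place to the left.

Sn^4+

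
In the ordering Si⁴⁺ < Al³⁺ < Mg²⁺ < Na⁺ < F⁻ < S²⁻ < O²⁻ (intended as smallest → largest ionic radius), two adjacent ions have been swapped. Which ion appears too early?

S²⁻

The pair S²⁻, O²⁻ is the wrong way round — both in group 16 with the same charge; O²⁻ (period 2) has the smaller radius. All other adjacent pairs agree with periodic trends, so S²⁻ is the misplaced ion.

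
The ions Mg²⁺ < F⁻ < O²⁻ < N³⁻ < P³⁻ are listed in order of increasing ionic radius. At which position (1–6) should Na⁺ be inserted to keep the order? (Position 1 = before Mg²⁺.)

Work out protons and electrons: Mg²⁺ has 10 e⁻ (Z=12), Na⁺ has 10 e⁻ (Z=11), F⁻ has 10 e⁻ (Z=9), O²⁻ has 10 e⁻ (Z=8), N³⁻ has 10 e⁻ (Z=7), P³⁻ has 18 e⁻ (Z=15). Mg²⁺ < Na⁺ (isoelectronic, higher Z=12 is smaller); Na⁺ < F⁻ (isoelectronic, higher Z=11 is smaller); F⁻ < O²⁻ (both 10 e⁻, Z=9>8); O²⁻ < N³⁻ (both 10 e⁻, Z=8>7); N³⁻ < P³⁻ (same group, period 2 vs 3).
Putting Na⁺ in gives Mg²⁺ < Na⁺ < F⁻ < O²⁻ < N³⁻ < P³⁻; it lands at slot 2.

2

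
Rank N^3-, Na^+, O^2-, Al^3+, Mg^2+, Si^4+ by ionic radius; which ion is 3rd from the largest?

All of these have 10 electrons (isoelectronic). With the same electron cloud, the ion with the most protons pulls it in tightest. Nuclear charges: Si^4+ (Z=14), Al^3+ (Z=13), Mg^2+ (Z=12), Na^+ (Z=11), O^2- (Z=8), N^3- (Z=7). Highest Z is smallest.
Full ascending order: Si^4+ < Al^3+ < Mg^2+ < Na^+ < O^2- < N^3-. Counting from the largest, position 3 is Na^+.

Na^+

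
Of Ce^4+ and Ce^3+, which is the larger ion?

Ce^3+

These are all Ce ions. Removing more electrons (higher positive charge) pulls the remaining electrons in closer, so Ce^4+ is smallest and Ce^3+ is largest.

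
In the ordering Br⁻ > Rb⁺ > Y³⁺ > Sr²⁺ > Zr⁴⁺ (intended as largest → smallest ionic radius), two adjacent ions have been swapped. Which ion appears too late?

Sr²⁺

The pair Y³⁺, Sr²⁺ is the wrong way round — Y³⁺ and Sr²⁺ share 36 electrons; the higher nuclear charge on Y (Z=39) contracts it more, so Y³⁺ < Sr²⁺. All other adjacent pairs agree with periodic trends, so Sr²⁺ is the misplaced ion.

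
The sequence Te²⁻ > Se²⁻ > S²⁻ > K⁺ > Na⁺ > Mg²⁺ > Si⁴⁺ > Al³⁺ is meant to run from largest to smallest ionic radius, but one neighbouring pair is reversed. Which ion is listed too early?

Si⁴⁺

Compare adjacent ions: Si⁴⁺ and Al³⁺ share 10 electrons; the higher nuclear charge on Si (Z=14) contracts it more, so Si⁴⁺ < Al³⁺ — yet in this decreasing list Si⁴⁺ sits before Al³⁺. Nothing else is reversed, so Si⁴⁺ should move one place to the right.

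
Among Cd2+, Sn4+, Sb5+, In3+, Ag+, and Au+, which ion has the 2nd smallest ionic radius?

Work out protons and electrons: Sb5+ has 46 e⁻ (Z=51), Sn4+ has 46 e⁻ (Z=50), In3+ has 46 e⁻ (Z=49), Cd2+ has 46 e⁻ (Z=48), Ag+ has 46 e⁻ (Z=47), Au+ has 78 e⁻ (Z=79). Sb5+ < Sn4+ (both 46 e⁻, Z=51>50); Sn4+ < In3+ (isoelectronic, higher Z=50 is smaller); In3+ < Cd2+ (both 46 e⁻, Z=49>48); Cd2+ < Ag+ (both 46 e⁻, Z=48>47); Ag+ < Au+ (same group, period 5 vs 6).
So the order is Sb5+ < Sn4+ < In3+ < Cd2+ < Ag+ < Au+; the 2nd-smallest ion is Sn4+.

Sn4+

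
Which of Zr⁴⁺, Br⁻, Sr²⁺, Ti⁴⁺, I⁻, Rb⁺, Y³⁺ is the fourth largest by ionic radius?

Work out protons and electrons: Ti⁴⁺: 18 e⁻, Z=22, Zr⁴⁺: 36 e⁻, Z=40, Y³⁺: 36 e⁻, Z=39, Sr²⁺: 36 e⁻, Z=38, Rb⁺: 36 e⁻, Z=37, Br⁻: 36 e⁻, Z=35, I⁻: 54 e⁻, Z=53. Ti⁴⁺ < Zr⁴⁺ (same group, period 4 vs 5); Zr⁴⁺ < Y³⁺ (isoelectronic, higher Z=40 is smaller); Y³⁺ < Sr²⁺ (both 36 e⁻, Z=39>38); Sr²⁺ < Rb⁺ (both 36 e⁻, Z=38>37); Rb⁺ < Br⁻ (isoelectronic, higher Z=37 is smaller); Br⁻ < I⁻ (same group, 1 shell fewer).
Ordering: Ti⁴⁺ < Zr⁴⁺ < Y³⁺ < Sr²⁺ < Rb⁺ < Br⁻ < I⁻. The fourth largest is Sr²⁺.

Sr²⁺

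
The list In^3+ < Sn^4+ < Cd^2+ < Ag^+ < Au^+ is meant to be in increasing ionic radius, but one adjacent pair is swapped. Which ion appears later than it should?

Sn^4+

Compare adjacent ions: both have 46 electrons but Z(Sn)=50 > Z(In)=49, so Sn^4+ should be the smaller of the two — yet in this increasing list In^3+ sits before Sn^4+. Nothing else is reversed, so Sn^4+ should move one place to the left.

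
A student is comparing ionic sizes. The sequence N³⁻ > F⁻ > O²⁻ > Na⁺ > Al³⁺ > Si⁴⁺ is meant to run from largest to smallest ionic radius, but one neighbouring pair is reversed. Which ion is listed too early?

F⁻

Check each adjacent pair. F⁻ and O²⁻ are reversed: F⁻ and O²⁻ share 10 electrons; the higher nuclear charge on F (Z=9) contracts it more, so F⁻ < O²⁻. No other neighbouring pair contradicts the periodic trends, so F⁻ is the ion listed too early.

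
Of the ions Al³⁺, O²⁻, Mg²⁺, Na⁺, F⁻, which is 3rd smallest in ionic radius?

Na⁺

Isoelectronic series (10 e⁻ each). Size is set by nuclear charge: more protons means a smaller ion. Al³⁺ (Z=13), Mg²⁺ (Z=12), Na⁺ (Z=11), F⁻ (Z=9), O²⁻ (Z=8).
So the order is Al³⁺ < Mg²⁺ < Na⁺ < F⁻ < O²⁻; the 3rd-smallest ion is Na⁺.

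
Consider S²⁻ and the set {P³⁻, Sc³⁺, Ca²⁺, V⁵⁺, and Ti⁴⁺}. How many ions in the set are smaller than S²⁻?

All of these have 18 electrons (isoelectronic). With the same electron cloud, the ion with the most protons pulls it in tightest. Nuclear charges: V⁵⁺ (Z=23), Ti⁴⁺ (Z=22), Sc³⁺ (Z=21), Ca²⁺ (Z=20), S²⁻ (Z=16), P³⁻ (Z=15). Highest Z is smallest.
Ordering all of them (including S²⁻) by radius gives V⁵⁺ < Ti⁴⁺ < Sc³⁺ < Ca²⁺ < S²⁻ < P³⁻. That's 4.

4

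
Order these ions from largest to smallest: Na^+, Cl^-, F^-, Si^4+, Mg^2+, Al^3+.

Electron counts and nuclear charges: Si^4+: 10 e⁻, Z=14, Al^3+: 10 e⁻, Z=13, Mg^2+: 10 e⁻, Z=12, Na^+: 10 e⁻, Z=11, F^-: 10 e⁻, Z=9, Cl^-: 18 e⁻, Z=17. Si^4+ < Al^3+ (isoelectronic, higher Z=14 is smaller); Al^3+ < Mg^2+ (isoelectronic, higher Z=13 is smaller); Mg^2+ < Na^+ (isoelectronic, higher Z=12 is smaller); Na^+ < F^- (both 10 e⁻, Z=11>9); F^- < Cl^- (same group, 1 shell fewer).

Cl^- > F^- > Na^+ > Mg^2+ > Al^3+ > Si^4+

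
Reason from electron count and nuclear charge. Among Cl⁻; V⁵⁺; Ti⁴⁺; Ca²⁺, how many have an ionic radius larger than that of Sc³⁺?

2

Each ion has 18 electrons. The ranking follows nuclear charge in reverse — greater Z gives a smaller radius. V⁵⁺ (Z=23), Ti⁴⁺ (Z=22), Sc³⁺ (Z=21), Ca²⁺ (Z=20), Cl⁻ (Z=17).
Ordering all of them (including Sc³⁺) by radius gives V⁵⁺ < Ti⁴⁺ < Sc³⁺ < Ca²⁺ < Cl⁻. So 2 are larger.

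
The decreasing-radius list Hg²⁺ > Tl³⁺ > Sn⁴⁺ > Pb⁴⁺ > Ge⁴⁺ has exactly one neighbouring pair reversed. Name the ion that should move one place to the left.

Pb⁴⁺

Scanning neighbour by neighbour, only Sn⁴⁺/Pb⁴⁺ violates a trend: same group and charge — period 5 sits above period 6, so Sn⁴⁺ is smaller. That makes Pb⁴⁺ the one sitting a position late relative to where it belongs.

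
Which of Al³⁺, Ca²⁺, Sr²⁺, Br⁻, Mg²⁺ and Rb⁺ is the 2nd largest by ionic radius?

Rb⁺

Al³⁺ has 10 e⁻ (Z=13), Mg²⁺ has 10 e⁻ (Z=12), Ca²⁺ has 18 e⁻ (Z=20), Sr²⁺ has 36 e⁻ (Z=38), Rb⁺ has 36 e⁻ (Z=37), Br⁻ has 36 e⁻ (Z=35). Al³⁺ < Mg²⁺ (both 10 e⁻, Z=13>12); Mg²⁺ < Ca²⁺ (same group, 1 shell fewer); Ca²⁺ < Sr²⁺ (same group, 1 shell fewer); Sr²⁺ < Rb⁺ (both 36 e⁻, Z=38>37); Rb⁺ < Br⁻ (both 36 e⁻, Z=37>35).
So the order is Al³⁺ < Mg²⁺ < Ca²⁺ < Sr²⁺ < Rb⁺ < Br⁻; the 2nd-largest ion is Rb⁺.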